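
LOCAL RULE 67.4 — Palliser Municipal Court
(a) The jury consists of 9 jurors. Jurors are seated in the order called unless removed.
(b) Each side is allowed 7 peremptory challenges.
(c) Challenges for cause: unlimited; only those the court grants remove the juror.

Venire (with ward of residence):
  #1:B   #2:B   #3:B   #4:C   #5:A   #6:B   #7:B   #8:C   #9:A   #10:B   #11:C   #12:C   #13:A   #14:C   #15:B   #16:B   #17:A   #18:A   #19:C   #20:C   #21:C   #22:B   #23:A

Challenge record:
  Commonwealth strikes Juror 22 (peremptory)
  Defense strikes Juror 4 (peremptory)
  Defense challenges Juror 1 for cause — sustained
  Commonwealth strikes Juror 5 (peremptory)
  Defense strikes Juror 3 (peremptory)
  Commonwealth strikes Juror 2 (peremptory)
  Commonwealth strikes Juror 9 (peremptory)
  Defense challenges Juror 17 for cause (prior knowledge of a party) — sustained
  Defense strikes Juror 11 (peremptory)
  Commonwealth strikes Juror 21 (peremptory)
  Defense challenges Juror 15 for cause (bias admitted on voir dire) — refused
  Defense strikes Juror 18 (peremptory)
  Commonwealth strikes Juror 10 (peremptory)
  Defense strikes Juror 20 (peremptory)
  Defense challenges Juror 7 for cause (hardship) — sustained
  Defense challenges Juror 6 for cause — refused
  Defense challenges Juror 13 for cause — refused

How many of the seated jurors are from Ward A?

2

Removed: #1, #2, #3, #4, #5, #7, #9, #10, #11, #17, #18, #20, #21, #22.
Seated jurors 1–9: #6, #8, #12, #13, #14, #15, #16, #19, #23.
Of those, in Ward A: #13, #23 → 2.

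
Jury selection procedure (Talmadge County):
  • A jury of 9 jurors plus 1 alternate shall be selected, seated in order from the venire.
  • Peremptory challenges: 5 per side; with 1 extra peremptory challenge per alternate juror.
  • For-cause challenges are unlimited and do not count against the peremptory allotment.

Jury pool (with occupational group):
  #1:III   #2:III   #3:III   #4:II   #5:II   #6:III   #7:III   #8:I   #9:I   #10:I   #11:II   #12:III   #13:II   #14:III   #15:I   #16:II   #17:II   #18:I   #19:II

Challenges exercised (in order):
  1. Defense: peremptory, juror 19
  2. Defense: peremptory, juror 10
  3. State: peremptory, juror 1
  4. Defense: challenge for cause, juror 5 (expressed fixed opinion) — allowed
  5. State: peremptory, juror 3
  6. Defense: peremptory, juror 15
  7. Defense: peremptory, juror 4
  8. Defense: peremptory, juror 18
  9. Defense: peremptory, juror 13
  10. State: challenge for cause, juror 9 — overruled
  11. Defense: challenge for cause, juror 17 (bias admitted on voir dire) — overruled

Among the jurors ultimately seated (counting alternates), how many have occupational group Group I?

2

Removed: #1, #3, #4, #5, #10, #13, #15, #18, #19.
Seated (10 incl. alternates): #2, #6, #7, #8, #9, #11, #12, #14, #16, #17.
Of those, in Group I: #8, #9 → 2.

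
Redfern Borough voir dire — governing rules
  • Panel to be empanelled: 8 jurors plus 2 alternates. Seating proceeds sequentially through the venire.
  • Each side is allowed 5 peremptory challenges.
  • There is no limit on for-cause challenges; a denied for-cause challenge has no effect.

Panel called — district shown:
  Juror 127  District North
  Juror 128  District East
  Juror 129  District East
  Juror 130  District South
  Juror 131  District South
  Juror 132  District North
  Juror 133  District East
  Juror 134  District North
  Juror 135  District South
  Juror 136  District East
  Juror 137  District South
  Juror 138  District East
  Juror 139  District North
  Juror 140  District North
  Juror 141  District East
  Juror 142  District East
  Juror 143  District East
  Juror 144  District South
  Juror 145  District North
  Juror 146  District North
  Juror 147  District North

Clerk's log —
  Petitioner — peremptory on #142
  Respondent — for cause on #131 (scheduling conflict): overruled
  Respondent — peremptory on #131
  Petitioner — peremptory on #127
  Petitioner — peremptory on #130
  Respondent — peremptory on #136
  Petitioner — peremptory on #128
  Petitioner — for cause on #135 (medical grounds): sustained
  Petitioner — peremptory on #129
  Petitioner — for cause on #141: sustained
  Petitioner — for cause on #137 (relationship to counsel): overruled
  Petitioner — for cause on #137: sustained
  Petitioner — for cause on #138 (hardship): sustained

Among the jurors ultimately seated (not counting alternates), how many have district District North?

Removed: #127, #128, #129, #130, #131, #135, #136, #137, #138, #141, #142.
Seated jurors 1–8: #132, #133, #134, #139, #140, #143, #144, #145 (alternates #146, #147 not counted).
Of those, in District North: #132, #134, #139, #140, #145 → 5.

5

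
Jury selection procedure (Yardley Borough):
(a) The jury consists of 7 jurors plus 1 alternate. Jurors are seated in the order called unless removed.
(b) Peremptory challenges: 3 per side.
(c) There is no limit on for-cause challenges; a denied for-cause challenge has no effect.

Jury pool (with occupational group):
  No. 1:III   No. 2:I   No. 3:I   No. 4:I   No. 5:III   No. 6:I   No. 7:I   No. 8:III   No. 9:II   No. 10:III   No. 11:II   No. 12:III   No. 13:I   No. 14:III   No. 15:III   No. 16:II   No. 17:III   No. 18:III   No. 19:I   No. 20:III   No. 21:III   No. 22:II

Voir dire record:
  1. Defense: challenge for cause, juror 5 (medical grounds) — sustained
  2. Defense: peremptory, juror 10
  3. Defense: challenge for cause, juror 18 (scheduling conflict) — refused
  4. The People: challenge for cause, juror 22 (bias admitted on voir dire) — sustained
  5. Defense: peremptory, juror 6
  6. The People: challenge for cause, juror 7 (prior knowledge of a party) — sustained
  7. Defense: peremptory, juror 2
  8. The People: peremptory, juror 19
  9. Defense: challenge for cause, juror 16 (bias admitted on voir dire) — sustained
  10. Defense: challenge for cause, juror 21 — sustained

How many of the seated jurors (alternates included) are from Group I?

Removed: #2, #5, #6, #7, #10, #16, #19, #21, #22.
Seated (8 incl. alternates): #1, #3, #4, #8, #9, #11, #12, #13.
Of those, in Group I: #3, #4, #13 → 3.

3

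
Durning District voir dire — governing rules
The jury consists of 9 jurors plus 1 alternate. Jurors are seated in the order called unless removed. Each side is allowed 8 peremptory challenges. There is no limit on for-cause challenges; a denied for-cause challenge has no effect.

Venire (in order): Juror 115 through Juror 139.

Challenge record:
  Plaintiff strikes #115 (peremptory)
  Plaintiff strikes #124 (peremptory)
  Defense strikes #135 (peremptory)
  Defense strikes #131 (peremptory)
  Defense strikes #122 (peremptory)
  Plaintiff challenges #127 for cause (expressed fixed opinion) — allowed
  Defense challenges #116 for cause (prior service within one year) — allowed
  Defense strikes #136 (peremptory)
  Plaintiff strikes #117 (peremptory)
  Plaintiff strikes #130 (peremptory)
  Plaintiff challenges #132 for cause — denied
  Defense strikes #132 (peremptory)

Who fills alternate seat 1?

133

Removed: #115, #116, #117, #122, #124, #127, #130, #131, #132, #135, #136.
Filling seats in venire order through position 10: #118, #119, #120, #121, #123, #125, #126, #128, #129, #133.
So alternate 1 is #133.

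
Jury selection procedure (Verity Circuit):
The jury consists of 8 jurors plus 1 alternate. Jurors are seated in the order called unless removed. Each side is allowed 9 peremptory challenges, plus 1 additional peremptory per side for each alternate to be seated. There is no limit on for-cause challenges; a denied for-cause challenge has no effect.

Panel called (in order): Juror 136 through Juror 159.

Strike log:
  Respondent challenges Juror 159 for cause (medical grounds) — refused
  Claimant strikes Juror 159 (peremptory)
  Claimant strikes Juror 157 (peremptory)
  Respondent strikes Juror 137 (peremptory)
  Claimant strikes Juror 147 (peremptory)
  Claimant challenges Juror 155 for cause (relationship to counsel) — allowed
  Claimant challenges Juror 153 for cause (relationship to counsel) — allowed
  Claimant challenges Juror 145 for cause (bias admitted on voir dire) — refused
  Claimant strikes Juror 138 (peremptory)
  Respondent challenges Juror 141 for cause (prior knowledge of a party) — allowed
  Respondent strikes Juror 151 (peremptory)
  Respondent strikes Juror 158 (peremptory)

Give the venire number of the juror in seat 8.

Removed: #137, #138, #141, #147, #151, #153, #155, #157, #158, #159. (#145 stays — for-cause denied.)
Filling seats in venire order through position 8: #136, #139, #140, #142, #143, #144, #145, #146.
So seat 8 is #146.

146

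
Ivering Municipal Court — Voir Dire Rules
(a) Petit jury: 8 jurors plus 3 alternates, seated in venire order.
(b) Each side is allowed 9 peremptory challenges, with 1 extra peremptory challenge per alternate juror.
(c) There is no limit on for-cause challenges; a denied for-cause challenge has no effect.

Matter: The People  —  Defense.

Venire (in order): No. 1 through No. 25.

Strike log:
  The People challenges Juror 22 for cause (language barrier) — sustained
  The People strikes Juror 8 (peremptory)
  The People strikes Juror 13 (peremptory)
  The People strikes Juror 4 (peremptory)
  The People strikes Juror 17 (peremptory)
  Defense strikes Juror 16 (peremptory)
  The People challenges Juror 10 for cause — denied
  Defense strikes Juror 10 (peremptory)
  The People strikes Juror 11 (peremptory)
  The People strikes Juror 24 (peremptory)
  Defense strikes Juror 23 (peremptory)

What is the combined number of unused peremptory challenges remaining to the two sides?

The People allotment: 9 base + 1 × 3 alternates = 12. Defense allotment: 9 base + 1 × 3 alternates = 12.
The People peremptories used: #8, #13, #4, #17, #11, #24 — 6 (for-cause on #22, #10 don't count).
Defense peremptories used: #16, #10, #23 — 3.
Remaining: (12 − 6) + (12 − 3) = 15.

15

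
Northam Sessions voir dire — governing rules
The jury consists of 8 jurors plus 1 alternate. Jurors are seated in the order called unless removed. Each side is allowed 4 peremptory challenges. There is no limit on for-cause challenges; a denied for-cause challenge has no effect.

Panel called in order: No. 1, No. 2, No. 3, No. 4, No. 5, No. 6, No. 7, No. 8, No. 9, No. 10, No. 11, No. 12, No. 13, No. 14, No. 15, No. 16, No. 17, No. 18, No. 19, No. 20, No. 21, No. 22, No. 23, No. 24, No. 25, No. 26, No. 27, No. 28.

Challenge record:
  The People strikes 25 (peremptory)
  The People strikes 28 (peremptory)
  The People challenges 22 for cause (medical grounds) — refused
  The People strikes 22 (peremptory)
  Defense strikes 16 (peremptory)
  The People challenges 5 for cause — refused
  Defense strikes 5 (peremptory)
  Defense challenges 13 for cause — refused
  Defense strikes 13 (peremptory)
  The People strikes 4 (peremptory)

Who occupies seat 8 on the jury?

Removed: #4, #5, #13, #16, #22, #25, #28.
Filling seats in venire order through position 8: #1, #2, #3, #6, #7, #8, #9, #10.
So seat 8 is #10.

10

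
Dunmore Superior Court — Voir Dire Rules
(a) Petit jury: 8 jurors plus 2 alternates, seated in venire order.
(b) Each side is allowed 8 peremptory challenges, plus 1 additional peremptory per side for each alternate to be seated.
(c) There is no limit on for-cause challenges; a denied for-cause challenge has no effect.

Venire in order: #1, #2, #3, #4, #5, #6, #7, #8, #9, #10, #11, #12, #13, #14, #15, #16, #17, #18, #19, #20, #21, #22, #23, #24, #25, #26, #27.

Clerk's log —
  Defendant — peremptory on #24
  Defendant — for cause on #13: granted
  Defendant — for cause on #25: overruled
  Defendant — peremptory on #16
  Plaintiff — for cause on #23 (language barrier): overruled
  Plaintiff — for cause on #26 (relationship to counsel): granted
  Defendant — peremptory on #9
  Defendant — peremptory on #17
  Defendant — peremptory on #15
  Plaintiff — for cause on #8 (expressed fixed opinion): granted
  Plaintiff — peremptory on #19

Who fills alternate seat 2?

Removed: #8, #9, #13, #15, #16, #17, #19, #24, #26. (#23, #25 stay — for-cause denied.)
Filling seats in venire order through position 10: #1, #2, #3, #4, #5, #6, #7, #10, #11, #12.
So alternate 2 is #12.

12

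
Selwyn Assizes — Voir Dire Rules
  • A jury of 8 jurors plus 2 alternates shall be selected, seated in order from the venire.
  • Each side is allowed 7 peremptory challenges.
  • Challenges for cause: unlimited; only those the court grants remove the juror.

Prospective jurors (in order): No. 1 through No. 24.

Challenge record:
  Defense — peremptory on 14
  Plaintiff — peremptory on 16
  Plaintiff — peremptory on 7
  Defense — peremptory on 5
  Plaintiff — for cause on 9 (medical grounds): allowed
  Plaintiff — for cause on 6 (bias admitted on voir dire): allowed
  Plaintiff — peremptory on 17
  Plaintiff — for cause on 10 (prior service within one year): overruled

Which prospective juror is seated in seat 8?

Removed: #5, #6, #7, #9, #14, #16, #17. (#10 stays — for-cause denied.)
Seating in order: seats 1–8 → #1, #2, #3, #4, #8, #10, #11, #12; alternates → #13, #15.
So seat 8 is #12.

12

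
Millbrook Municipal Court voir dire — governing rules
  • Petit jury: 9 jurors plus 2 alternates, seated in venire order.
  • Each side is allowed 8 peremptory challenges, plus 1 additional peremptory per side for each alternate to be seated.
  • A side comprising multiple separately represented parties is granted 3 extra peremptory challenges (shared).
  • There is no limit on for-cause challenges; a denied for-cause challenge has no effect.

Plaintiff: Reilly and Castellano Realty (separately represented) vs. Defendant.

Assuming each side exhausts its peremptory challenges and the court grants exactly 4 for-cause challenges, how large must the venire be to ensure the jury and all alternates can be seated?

38

Seats to fill: 9 + 2 alternates = 11.
Peremptories — Plaintiff: 8 + 1×2 + 3 = 13; Defendant: 8 + 1×2 = 10; total 23.
For-cause removals: 4.
Minimum venire: 11 + 23 + 4 = 38.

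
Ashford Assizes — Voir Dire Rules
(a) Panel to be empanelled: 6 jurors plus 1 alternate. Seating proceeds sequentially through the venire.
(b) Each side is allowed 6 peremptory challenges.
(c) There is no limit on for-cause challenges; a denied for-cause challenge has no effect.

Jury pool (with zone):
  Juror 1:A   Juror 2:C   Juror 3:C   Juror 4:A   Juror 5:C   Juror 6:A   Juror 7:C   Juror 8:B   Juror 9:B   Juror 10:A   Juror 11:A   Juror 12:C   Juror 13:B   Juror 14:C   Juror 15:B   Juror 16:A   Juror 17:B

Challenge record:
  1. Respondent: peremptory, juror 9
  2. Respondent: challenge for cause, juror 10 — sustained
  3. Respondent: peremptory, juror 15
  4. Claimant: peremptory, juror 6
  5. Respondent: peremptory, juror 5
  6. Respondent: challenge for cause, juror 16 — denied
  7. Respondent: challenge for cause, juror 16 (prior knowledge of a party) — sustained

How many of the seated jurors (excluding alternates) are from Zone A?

2

Removed: #5, #6, #9, #10, #15, #16.
Seated jurors 1–6: #1, #2, #3, #4, #7, #8 (alternates #11 not counted).
Of those, in Zone A: #1, #4 → 2.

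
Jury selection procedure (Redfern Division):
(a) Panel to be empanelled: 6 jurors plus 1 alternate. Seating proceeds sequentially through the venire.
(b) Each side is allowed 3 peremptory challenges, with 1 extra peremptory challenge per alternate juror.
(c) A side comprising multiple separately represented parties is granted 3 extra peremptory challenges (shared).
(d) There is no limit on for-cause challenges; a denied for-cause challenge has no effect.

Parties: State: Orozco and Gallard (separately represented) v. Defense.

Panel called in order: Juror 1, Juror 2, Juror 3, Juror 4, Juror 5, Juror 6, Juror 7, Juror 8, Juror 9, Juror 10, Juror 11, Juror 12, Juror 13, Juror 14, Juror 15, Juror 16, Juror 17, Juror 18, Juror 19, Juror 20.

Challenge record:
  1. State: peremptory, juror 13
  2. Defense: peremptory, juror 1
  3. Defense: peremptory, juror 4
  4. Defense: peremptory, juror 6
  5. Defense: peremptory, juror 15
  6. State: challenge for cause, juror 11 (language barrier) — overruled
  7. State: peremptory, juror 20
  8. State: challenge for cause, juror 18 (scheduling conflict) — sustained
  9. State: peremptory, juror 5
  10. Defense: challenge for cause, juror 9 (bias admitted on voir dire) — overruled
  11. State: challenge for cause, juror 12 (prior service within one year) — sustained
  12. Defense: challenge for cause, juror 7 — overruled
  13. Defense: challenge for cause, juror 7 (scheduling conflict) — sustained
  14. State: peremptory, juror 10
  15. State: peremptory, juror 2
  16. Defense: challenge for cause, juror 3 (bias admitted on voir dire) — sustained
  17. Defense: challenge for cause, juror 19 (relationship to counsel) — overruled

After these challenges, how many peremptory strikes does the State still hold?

State allotment: 3 base + 1 × 1 alternate + 3 multi-party = 7.
State peremptories used: #13, #20, #5, #10, #2 — 5 (for-cause on #11, #18, #12 don't count).
Remaining: 7 − 5 = 2.

2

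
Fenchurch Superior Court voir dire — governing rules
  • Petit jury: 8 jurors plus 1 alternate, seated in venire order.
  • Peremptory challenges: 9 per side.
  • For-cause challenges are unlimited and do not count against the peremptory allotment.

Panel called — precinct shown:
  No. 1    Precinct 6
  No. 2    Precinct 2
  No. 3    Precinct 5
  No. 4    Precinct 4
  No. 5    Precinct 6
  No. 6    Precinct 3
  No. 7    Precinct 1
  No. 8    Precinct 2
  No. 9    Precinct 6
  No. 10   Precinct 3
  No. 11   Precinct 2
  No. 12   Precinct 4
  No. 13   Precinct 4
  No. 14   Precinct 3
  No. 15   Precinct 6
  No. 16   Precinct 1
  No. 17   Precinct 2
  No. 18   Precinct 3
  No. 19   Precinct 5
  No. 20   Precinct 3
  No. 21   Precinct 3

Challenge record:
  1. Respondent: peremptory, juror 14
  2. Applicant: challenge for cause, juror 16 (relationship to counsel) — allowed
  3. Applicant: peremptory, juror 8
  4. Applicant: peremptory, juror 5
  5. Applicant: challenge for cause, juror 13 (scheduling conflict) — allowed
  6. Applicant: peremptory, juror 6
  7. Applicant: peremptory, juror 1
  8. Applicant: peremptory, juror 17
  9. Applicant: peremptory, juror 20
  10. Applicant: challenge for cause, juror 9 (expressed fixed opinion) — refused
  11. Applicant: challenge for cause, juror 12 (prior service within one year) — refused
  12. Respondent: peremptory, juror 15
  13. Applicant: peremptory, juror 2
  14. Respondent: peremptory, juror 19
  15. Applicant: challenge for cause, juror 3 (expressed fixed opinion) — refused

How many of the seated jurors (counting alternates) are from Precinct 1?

Removed: #1, #2, #5, #6, #8, #13, #14, #15, #16, #17, #19, #20.
Seated (9 incl. alternates): #3, #4, #7, #9, #10, #11, #12, #18, #21.
Of those, in Precinct 1: #7 → 1.

1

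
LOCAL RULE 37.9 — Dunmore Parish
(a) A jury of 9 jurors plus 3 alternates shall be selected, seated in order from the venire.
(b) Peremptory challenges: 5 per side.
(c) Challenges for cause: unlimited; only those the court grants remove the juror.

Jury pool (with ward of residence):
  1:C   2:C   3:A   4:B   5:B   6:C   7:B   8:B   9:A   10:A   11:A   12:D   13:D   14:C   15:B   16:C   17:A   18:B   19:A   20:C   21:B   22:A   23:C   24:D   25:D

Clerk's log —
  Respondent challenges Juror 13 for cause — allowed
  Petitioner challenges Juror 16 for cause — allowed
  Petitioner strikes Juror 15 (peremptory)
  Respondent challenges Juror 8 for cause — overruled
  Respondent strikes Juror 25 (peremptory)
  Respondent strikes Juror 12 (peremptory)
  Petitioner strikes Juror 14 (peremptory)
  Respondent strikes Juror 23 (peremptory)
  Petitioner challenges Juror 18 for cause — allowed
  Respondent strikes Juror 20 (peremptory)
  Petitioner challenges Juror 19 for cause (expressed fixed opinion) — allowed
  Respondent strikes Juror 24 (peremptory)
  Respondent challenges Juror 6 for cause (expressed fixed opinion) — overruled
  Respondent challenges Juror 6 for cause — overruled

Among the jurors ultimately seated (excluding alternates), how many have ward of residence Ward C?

3

Removed: #12, #13, #14, #15, #16, #18, #19, #20, #23, #24, #25.
Seated jurors 1–9: #1, #2, #3, #4, #5, #6, #7, #8, #9 (alternates #10, #11, #17 not counted).
Of those, in Ward C: #1, #2, #6 → 3.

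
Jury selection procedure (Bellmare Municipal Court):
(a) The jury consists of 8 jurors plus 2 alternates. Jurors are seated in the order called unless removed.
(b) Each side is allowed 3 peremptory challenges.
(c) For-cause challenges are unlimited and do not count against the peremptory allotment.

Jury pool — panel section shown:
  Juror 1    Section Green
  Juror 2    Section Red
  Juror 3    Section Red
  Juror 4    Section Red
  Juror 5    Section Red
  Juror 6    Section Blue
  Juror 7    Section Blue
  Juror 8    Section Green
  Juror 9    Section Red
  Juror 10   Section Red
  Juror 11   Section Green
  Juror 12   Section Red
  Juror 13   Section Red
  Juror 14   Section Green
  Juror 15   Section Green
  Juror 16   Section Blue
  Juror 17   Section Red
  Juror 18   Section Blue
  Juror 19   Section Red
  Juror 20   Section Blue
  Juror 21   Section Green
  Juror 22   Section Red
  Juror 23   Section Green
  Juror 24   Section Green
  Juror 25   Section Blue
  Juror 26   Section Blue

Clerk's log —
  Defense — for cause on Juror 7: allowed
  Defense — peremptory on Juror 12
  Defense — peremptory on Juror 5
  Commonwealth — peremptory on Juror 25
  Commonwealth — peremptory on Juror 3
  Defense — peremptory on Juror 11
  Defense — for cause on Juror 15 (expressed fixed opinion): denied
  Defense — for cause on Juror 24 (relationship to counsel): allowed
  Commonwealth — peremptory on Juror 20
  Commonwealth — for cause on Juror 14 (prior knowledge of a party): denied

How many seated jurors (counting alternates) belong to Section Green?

4

Removed: #3, #5, #7, #11, #12, #20, #24, #25.
Seated (10 incl. alternates): #1, #2, #4, #6, #8, #9, #10, #13, #14, #15.
Of those, in Section Green: #1, #8, #14, #15 → 4.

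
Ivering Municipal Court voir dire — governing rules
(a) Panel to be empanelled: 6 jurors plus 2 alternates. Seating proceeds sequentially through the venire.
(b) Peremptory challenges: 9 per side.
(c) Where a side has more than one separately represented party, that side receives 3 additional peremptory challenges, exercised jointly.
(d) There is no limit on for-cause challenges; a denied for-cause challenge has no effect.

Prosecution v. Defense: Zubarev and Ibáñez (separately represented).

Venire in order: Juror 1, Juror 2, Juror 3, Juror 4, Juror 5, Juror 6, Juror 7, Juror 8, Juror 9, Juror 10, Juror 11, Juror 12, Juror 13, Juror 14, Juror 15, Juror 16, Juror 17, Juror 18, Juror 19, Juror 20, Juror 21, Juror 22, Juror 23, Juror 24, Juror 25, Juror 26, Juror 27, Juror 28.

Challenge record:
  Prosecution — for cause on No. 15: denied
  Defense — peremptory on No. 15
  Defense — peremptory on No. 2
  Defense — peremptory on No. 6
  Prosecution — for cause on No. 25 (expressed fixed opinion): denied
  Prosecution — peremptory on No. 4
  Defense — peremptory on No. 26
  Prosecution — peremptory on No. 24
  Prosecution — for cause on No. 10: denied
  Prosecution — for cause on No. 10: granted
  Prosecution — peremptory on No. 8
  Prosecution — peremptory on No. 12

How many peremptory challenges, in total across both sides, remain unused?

13

Prosecution allotment: 9. Defense allotment: 9 base + 3 multi-party = 12.
Prosecution peremptories used: #4, #24, #8, #12 — 4 (for-cause on #15, #25, #10, #10 don't count).
Defense peremptories used: #15, #2, #6, #26 — 4.
Remaining: (9 − 4) + (12 − 4) = 13.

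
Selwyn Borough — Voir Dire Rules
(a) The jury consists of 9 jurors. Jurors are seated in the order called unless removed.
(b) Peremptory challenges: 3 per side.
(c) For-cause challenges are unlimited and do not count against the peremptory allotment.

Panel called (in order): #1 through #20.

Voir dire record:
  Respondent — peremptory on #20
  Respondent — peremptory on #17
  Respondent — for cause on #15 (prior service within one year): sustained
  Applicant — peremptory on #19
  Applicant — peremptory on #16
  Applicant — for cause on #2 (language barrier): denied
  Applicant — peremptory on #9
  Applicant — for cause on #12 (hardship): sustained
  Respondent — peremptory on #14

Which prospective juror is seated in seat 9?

10

Removed: #9, #12, #14, #15, #16, #17, #19, #20. (#2 stays — for-cause denied.)
Seating in order: seats 1–9 → #1, #2, #3, #4, #5, #6, #7, #8, #10.
So seat 9 is #10.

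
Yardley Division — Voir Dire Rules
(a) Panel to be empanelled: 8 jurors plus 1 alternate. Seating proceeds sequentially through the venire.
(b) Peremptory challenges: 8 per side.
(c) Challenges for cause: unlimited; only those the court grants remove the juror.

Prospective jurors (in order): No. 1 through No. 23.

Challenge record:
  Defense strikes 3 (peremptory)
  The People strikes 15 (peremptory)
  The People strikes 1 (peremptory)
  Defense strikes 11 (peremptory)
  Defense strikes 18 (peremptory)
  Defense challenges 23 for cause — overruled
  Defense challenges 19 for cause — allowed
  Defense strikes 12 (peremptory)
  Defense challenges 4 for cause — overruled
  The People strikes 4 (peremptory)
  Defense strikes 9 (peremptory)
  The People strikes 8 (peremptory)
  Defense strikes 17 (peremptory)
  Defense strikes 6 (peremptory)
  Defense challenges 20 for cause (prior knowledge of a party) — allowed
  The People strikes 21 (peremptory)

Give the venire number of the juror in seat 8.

22

Removed: #1, #3, #4, #6, #8, #9, #11, #12, #15, #17, #18, #19, #20, #21. (#23 stays — for-cause denied.)
Seating in order: seats 1–8 → #2, #5, #7, #10, #13, #14, #16, #22; alternates → #23.
So seat 8 is #22.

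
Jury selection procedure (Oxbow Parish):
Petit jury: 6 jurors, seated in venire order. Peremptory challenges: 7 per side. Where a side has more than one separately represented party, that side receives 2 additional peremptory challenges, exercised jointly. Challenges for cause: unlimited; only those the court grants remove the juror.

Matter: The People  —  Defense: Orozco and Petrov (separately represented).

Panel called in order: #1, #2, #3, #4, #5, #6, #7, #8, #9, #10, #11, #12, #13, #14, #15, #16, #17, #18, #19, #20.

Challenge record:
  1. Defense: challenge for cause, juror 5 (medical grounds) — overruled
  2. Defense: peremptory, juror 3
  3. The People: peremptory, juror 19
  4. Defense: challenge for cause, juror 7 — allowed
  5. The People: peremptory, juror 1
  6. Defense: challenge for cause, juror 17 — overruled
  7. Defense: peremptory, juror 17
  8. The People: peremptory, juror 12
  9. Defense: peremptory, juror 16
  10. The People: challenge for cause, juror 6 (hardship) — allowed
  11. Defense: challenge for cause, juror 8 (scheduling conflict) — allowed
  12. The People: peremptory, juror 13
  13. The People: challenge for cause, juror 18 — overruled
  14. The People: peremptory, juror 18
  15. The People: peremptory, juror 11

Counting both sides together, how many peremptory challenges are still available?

7

The People allotment: 7. Defense allotment: 7 base + 2 multi-party = 9.
The People peremptories used: #19, #1, #12, #13, #18, #11 — 6 (for-cause on #6, #18 don't count).
Defense peremptories used: #3, #17, #16 — 3 (for-cause on #5, #7, #17, #8 don't count).
Remaining: (7 − 6) + (9 − 3) = 7.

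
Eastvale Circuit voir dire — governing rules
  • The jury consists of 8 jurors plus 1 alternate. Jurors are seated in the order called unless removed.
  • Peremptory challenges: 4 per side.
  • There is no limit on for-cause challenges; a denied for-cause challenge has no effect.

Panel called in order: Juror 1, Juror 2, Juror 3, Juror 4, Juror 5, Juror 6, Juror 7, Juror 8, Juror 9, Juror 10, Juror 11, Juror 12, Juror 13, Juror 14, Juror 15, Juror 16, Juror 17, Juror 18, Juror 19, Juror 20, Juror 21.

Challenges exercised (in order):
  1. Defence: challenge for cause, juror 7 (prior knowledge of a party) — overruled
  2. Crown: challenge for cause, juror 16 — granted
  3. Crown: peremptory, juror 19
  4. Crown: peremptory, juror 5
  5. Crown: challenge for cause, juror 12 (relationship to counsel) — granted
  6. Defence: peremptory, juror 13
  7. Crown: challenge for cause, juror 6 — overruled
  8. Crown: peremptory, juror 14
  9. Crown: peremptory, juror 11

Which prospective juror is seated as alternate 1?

Removed: #5, #11, #12, #13, #14, #16, #19. (#6, #7 stay — for-cause denied.)
Filling seats in venire order through position 9: #1, #2, #3, #4, #6, #7, #8, #9, #10.
So alternate 1 is #10.

10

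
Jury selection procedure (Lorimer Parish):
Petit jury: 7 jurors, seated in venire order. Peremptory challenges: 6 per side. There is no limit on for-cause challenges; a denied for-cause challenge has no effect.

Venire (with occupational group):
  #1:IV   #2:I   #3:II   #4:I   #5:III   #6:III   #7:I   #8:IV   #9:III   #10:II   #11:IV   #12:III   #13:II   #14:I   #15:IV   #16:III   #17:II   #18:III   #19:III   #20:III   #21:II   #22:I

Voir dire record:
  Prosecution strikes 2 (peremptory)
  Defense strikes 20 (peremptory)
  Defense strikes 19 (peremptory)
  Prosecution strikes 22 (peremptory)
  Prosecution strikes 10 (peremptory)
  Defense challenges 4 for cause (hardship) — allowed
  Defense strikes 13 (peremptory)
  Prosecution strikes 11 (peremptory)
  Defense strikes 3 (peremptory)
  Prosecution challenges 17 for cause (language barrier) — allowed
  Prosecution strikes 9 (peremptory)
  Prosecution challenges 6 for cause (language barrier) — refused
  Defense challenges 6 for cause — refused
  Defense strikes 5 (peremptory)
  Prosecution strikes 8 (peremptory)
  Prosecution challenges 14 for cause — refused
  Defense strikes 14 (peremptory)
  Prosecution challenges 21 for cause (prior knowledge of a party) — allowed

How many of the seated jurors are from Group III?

Removed: #2, #3, #4, #5, #8, #9, #10, #11, #13, #14, #17, #19, #20, #21, #22.
Seated jurors 1–7: #1, #6, #7, #12, #15, #16, #18.
Of those, in Group III: #6, #12, #16, #18 → 4.

4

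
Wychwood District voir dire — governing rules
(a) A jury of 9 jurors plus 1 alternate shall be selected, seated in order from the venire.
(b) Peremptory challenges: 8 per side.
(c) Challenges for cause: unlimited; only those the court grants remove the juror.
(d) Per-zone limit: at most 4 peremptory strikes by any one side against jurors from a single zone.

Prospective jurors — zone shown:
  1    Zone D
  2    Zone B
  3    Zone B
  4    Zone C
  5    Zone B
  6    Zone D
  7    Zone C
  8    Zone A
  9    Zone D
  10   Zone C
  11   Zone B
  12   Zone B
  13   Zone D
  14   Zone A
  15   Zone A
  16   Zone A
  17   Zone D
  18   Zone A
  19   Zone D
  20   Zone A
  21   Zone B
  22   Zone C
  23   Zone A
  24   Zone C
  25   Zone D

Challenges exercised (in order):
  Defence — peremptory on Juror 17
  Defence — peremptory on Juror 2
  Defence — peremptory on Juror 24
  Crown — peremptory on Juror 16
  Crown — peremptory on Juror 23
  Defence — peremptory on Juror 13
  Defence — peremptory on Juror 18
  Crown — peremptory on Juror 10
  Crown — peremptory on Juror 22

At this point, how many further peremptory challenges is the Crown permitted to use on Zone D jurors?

Crown peremptories so far: #16, #23, #10, #22 — 4 of 8 used, 4 left overall.
Against Zone D: none yet — per-zone cap 4 leaves 4.
Binding limit: min(4, 4) = 4.

4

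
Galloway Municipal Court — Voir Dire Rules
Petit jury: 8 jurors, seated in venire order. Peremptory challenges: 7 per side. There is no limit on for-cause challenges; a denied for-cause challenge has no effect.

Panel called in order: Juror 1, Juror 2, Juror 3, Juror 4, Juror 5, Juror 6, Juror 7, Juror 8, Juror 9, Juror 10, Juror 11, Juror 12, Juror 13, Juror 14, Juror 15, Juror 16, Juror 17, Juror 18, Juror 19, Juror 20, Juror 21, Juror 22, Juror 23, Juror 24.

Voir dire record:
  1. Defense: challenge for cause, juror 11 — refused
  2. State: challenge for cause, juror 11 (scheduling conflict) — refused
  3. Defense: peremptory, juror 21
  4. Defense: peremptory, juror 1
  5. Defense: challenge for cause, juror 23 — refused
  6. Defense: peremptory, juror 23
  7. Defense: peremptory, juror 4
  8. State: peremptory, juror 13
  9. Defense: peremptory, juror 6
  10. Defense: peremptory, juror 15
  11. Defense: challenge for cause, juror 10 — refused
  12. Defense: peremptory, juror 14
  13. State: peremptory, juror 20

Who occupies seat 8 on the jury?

11

Removed: #1, #4, #6, #13, #14, #15, #20, #21, #23. (#10, #11 stay — for-cause denied.)
Seating in order: seats 1–8 → #2, #3, #5, #7, #8, #9, #10, #11.
So seat 8 is #11.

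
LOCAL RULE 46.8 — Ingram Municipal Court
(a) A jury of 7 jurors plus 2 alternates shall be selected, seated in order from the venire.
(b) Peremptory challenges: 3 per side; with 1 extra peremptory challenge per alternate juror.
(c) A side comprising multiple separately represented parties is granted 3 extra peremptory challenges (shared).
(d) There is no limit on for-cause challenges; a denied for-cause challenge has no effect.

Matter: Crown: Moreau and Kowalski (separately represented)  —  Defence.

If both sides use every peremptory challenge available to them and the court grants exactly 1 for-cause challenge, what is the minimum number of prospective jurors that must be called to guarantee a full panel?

23

Seats to fill: 7 + 2 alternates = 9.
Peremptories — Crown: 3 + 1×2 + 3 = 8; Defence: 3 + 1×2 = 5; total 13.
For-cause removals: 1.
Minimum venire: 9 + 13 + 1 = 23.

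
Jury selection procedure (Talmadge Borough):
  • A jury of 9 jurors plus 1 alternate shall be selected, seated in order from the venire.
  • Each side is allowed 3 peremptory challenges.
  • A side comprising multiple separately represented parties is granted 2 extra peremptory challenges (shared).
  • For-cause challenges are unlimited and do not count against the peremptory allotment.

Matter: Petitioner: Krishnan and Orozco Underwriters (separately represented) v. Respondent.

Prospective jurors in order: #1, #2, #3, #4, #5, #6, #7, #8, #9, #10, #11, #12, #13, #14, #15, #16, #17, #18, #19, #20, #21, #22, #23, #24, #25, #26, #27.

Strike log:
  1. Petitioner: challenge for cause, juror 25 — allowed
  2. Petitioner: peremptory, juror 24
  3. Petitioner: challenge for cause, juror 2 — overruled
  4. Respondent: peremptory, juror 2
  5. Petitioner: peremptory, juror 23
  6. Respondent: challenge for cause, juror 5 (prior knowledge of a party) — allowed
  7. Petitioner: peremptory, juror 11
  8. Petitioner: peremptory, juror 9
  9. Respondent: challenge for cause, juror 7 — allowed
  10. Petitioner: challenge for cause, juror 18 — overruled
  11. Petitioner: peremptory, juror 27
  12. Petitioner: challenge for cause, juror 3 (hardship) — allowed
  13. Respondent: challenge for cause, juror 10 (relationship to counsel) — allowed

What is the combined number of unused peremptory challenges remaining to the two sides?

2

Petitioner allotment: 3 base + 2 multi-party = 5. Respondent allotment: 3.
Petitioner peremptories used: #24, #23, #11, #9, #27 — 5 (for-cause on #25, #2, #18, #3 don't count).
Respondent peremptories used: #2 — 1 (for-cause on #5, #7, #10 don't count).
Remaining: (5 − 5) + (3 − 1) = 2.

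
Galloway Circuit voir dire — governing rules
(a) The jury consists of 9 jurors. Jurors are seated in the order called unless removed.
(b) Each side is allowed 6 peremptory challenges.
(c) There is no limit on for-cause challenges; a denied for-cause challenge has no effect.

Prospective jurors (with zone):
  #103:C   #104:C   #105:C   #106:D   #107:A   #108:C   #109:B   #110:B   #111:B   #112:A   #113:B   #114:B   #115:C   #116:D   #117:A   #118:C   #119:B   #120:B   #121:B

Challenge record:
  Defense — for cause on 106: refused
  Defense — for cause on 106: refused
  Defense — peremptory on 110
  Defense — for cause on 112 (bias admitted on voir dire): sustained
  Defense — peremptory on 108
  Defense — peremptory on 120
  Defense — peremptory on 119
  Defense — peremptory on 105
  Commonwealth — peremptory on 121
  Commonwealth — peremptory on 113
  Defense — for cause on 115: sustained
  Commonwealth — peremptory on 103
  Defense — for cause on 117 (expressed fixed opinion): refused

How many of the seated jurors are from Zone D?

2

Removed: #103, #105, #108, #110, #112, #113, #115, #119, #120, #121.
Seated jurors 1–9: #104, #106, #107, #109, #111, #114, #116, #117, #118.
Of those, in Zone D: #106, #116 → 2.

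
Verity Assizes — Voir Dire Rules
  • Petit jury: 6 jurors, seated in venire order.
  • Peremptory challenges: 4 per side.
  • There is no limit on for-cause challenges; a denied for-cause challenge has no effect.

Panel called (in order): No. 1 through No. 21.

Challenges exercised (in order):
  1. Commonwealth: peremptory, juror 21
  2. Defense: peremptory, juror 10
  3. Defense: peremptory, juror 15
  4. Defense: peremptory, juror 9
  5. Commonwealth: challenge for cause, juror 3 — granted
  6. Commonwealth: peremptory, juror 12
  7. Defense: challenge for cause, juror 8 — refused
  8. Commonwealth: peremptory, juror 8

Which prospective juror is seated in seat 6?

Removed: #3, #8, #9, #10, #12, #15, #21.
Filling seats in venire order through position 6: #1, #2, #4, #5, #6, #7.
So seat 6 is #7.

7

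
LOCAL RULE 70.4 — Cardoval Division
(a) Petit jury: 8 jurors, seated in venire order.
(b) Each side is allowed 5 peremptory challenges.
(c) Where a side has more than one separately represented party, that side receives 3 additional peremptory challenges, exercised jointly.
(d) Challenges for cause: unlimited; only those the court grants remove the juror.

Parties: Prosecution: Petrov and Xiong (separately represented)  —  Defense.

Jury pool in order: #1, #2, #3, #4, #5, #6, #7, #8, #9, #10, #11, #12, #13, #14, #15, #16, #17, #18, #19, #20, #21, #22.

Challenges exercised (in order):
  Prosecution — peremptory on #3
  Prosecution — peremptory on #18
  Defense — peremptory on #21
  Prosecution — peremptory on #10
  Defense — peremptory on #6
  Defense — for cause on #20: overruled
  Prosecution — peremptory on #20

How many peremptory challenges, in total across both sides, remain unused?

Prosecution allotment: 5 base + 3 multi-party = 8. Defense allotment: 5.
Prosecution peremptories used: #3, #18, #10, #20 — 4.
Defense peremptories used: #21, #6 — 2 (the for-cause on #20 doesn't count).
Remaining: (8 − 4) + (5 − 2) = 7.

7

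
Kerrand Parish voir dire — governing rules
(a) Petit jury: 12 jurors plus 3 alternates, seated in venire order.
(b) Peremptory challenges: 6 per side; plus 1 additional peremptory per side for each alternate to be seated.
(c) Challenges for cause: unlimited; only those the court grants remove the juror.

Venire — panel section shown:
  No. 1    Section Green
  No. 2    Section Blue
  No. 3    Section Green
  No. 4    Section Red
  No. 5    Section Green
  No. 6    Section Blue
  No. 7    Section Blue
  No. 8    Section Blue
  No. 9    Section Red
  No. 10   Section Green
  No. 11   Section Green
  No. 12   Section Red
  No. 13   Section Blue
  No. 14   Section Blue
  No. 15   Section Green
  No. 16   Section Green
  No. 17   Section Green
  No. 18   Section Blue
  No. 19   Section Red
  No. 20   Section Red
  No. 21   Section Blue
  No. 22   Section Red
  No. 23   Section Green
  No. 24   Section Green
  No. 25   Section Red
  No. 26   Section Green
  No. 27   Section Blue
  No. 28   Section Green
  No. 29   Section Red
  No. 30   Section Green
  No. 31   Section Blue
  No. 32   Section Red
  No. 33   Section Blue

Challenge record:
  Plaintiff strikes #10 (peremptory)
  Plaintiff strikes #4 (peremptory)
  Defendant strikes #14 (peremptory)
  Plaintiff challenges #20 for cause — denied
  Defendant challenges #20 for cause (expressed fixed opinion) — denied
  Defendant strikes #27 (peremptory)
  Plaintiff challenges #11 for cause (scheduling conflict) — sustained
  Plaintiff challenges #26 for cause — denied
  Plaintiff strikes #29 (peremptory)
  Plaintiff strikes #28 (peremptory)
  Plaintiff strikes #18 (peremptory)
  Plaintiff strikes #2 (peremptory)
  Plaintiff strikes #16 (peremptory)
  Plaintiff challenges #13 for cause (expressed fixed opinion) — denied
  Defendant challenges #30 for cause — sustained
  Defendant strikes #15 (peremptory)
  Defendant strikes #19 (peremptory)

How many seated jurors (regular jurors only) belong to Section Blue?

Removed: #2, #4, #10, #11, #14, #15, #16, #18, #19, #27, #28, #29, #30.
Seated jurors 1–12: #1, #3, #5, #6, #7, #8, #9, #12, #13, #17, #20, #21 (alternates #22, #23, #24 not counted).
Of those, in Section Blue: #6, #7, #8, #13, #21 → 5.

5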